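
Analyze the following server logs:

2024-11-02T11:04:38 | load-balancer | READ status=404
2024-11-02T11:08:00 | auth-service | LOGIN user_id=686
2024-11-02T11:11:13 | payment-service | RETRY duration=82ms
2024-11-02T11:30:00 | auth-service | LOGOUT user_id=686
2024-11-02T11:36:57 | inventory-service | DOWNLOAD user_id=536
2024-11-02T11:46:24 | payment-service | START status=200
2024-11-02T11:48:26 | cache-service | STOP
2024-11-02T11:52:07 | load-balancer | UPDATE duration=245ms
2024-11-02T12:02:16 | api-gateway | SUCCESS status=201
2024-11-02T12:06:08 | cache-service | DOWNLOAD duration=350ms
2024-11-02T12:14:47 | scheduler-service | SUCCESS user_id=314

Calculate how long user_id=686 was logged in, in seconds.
1320

To calculate session duration:

1. Find LOGIN event for user_id=686: 2024-11-02T11:08:00
2. Find LOGOUT event for user_id=686: 2024-11-02T11:30:00
3. Session duration: 2024-11-02T11:30:00 - 2024-11-02T11:08:00 = 1320 seconds (22 minutes)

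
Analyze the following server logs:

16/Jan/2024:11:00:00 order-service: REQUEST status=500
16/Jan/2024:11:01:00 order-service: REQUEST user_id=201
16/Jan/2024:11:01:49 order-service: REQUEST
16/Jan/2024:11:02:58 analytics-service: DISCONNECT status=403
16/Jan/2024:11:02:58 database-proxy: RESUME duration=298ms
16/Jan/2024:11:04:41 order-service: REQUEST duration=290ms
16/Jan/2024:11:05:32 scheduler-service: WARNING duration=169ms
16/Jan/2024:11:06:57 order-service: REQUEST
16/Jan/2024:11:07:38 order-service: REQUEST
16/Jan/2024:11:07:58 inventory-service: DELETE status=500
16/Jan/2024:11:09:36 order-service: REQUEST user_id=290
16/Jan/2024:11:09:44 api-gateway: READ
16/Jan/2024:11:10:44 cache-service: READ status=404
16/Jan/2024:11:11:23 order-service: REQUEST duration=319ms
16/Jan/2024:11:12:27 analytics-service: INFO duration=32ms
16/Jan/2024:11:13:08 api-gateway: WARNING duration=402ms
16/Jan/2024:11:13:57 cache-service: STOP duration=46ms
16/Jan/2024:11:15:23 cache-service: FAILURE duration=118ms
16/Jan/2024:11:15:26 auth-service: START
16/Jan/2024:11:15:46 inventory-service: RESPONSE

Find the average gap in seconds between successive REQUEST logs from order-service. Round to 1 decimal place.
97.6

To calculate average interval:

1. Find all REQUEST events for order-service in order
2. Calculate time gaps between consecutive events
3. Compute mean of gaps: 683 / 7 = 97.6 seconds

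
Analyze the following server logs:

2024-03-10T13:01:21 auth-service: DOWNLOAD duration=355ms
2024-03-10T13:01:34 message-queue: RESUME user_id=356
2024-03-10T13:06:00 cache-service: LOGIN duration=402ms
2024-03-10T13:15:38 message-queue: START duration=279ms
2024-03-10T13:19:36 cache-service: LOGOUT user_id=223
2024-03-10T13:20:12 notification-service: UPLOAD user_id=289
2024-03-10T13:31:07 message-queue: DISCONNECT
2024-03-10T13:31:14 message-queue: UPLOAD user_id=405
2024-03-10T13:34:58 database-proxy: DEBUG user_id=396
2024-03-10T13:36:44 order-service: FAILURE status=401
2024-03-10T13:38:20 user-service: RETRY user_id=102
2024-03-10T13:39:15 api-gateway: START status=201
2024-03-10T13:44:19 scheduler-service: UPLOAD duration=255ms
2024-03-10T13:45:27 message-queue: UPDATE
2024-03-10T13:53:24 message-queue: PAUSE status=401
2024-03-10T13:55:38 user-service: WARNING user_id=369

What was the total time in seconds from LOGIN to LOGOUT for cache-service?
816

To calculate state duration:

1. Find LOGIN event for cache-service: 2024-03-10T13:06:00
2. Find LOGOUT event for cache-service: 2024-03-10T13:19:36
3. Calculate duration: 2024-03-10T13:19:36 - 2024-03-10T13:06:00 = 816 seconds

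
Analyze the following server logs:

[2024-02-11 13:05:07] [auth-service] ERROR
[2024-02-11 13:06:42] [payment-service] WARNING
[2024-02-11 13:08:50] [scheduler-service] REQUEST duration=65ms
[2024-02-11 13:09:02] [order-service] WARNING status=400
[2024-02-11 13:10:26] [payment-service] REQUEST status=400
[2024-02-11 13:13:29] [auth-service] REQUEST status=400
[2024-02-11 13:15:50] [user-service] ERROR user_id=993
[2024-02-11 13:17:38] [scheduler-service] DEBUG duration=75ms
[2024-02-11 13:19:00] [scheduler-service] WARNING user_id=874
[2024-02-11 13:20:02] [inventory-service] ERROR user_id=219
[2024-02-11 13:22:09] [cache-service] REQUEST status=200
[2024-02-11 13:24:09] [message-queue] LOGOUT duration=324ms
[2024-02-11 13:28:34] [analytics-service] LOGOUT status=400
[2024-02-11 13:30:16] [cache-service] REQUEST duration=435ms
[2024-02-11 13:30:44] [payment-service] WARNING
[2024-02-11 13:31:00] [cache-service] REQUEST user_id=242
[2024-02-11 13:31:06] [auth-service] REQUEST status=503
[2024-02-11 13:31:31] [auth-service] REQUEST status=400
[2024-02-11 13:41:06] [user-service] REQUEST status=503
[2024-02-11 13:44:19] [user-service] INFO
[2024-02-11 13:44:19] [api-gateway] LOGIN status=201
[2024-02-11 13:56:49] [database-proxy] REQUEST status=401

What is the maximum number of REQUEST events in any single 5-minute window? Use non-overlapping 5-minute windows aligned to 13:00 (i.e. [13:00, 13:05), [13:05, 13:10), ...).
4

To find the burst window:

1. Divide the log period into non-overlapping 5-minute windows starting at 13:00
2. Count REQUEST events in each window
3. Find the window with maximum count
4. Maximum events in a window: 4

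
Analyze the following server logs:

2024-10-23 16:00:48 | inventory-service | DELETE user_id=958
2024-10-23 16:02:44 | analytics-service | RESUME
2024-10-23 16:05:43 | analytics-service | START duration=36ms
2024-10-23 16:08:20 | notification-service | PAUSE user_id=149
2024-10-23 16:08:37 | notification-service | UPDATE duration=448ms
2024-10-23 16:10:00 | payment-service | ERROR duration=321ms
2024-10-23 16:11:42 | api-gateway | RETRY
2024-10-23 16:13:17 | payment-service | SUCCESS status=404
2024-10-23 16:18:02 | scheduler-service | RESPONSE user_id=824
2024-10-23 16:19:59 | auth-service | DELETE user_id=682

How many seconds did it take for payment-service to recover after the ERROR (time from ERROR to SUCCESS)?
197

To calculate recovery time:

1. Find ERROR event for payment-service: 2024-10-23 16:10:00
2. Find next SUCCESS event for payment-service: 2024-10-23 16:13:17
3. Recovery time: 2024-10-23 16:13:17 - 2024-10-23 16:10:00 = 197 seconds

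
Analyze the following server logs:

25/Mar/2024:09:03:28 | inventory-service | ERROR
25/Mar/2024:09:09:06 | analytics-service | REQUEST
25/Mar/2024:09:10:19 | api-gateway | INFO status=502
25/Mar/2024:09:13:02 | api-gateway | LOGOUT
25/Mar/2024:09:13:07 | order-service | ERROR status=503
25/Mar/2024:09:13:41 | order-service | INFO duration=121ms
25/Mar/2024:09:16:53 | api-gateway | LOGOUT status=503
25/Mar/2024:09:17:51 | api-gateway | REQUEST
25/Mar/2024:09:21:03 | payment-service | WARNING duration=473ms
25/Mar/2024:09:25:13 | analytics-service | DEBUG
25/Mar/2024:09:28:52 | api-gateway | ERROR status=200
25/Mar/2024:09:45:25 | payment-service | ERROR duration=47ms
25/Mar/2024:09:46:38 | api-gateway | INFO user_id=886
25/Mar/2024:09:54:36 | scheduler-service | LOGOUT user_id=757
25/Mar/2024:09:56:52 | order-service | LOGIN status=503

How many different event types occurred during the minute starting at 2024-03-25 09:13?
3

To count unique event types:

1. Filter events in the minute starting at 2024-03-25 09:13
2. Extract event types from matching entries
3. Count unique types: 3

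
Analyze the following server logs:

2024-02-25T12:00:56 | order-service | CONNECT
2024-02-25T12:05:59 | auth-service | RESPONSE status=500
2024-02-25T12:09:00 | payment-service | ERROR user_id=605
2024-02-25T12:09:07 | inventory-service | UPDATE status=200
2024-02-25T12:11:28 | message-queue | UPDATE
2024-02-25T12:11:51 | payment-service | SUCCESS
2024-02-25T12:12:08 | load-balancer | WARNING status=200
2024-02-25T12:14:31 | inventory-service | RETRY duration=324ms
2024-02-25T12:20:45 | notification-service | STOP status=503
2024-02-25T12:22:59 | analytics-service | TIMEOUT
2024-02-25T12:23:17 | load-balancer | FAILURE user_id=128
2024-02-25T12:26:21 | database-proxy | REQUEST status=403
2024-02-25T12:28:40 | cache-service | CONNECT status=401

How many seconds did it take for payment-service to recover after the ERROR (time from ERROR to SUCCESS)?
171

To calculate recovery time:

1. Find ERROR event for payment-service: 2024-02-25T12:09:00
2. Find next SUCCESS event for payment-service: 2024-02-25T12:11:51
3. Recovery time: 2024-02-25T12:11:51 - 2024-02-25T12:09:00 = 171 seconds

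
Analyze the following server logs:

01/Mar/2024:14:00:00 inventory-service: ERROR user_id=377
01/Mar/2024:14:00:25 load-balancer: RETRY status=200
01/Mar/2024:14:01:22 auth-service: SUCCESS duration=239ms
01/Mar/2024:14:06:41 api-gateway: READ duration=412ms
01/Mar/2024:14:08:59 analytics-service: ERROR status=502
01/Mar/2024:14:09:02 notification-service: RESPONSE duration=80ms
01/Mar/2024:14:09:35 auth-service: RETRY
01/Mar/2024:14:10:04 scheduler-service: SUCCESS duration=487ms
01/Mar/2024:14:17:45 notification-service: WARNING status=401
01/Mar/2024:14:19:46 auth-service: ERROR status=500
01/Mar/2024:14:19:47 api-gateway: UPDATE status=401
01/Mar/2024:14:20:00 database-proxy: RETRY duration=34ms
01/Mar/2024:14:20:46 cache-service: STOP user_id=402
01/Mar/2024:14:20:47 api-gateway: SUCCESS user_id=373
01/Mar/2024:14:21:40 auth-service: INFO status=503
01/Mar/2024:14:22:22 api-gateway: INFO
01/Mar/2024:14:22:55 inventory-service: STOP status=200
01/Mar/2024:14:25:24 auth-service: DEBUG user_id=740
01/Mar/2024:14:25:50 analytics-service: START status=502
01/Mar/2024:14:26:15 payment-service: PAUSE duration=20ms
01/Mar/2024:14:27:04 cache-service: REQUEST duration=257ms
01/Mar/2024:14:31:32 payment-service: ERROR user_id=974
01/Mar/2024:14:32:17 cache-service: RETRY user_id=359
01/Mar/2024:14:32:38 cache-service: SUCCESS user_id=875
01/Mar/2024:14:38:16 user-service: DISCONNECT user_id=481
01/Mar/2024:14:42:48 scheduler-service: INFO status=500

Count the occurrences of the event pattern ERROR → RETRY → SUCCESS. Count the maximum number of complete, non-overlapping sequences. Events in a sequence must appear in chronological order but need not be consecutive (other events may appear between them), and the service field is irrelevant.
4

To count sequences:

1. Look for pattern: ERROR → RETRY → SUCCESS
2. Greedily scan the log in chronological order, matching each sequence element in turn (ignoring service)
3. Each time the full pattern completes, increment the count and restart matching from the next event
4. Complete non-overlapping sequences found: 4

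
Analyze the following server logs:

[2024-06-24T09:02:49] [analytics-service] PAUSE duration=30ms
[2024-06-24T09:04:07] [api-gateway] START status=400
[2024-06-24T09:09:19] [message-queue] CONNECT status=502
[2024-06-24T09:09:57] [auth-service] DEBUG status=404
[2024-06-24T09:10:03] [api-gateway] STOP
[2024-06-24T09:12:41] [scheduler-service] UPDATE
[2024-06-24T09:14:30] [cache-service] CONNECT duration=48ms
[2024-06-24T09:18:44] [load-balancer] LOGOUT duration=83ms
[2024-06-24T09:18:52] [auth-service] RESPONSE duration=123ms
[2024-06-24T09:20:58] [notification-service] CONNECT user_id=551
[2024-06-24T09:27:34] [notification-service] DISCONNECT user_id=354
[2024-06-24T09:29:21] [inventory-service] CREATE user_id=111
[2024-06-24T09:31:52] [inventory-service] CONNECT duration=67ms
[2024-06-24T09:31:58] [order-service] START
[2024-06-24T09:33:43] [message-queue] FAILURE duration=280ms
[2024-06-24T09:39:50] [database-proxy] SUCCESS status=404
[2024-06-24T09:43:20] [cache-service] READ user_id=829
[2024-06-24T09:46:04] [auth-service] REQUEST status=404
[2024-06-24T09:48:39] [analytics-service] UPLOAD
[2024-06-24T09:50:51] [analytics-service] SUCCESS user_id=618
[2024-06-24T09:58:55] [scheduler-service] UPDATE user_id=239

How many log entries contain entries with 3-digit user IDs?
6

To find matching entries:

1. Pattern to match: entries with 3-digit user IDs
2. Scan each log entry for the pattern
3. Count matches: 6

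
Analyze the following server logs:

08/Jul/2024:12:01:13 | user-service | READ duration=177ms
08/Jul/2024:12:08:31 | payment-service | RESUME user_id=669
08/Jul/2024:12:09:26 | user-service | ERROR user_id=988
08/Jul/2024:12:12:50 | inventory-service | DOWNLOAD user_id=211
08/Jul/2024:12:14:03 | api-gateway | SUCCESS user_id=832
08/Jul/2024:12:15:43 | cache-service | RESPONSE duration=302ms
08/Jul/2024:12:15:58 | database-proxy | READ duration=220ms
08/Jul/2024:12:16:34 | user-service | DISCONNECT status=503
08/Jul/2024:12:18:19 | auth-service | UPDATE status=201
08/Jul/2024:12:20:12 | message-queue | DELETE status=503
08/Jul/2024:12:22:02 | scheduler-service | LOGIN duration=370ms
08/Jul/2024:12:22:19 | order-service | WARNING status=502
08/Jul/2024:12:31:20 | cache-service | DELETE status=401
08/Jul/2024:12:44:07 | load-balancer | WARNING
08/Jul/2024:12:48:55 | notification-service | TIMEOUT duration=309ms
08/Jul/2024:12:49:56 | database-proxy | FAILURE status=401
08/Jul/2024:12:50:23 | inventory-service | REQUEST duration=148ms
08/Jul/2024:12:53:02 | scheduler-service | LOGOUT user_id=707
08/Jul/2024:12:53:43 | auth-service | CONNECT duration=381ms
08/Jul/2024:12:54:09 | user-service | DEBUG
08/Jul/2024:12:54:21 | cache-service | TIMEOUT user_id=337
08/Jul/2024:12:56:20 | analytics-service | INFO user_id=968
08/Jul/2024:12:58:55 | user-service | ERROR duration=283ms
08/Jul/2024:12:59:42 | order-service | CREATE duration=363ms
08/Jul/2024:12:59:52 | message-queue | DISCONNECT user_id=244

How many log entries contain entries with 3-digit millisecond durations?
9

To find matching entries:

1. Pattern to match: entries with 3-digit millisecond durations
2. Scan each log entry for the pattern
3. Count matches: 9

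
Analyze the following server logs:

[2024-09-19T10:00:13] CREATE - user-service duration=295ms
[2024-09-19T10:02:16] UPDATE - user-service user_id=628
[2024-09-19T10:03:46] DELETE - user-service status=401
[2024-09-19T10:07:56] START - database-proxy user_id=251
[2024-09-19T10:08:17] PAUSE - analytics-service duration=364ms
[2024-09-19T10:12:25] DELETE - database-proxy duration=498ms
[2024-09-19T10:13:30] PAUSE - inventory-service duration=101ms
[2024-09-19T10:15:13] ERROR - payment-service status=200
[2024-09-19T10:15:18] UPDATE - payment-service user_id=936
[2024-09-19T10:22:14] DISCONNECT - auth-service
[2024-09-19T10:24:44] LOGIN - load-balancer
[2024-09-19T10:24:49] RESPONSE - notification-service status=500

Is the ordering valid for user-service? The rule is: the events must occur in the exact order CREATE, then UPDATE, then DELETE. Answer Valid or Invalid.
Valid

To validate ordering:

1. Required order: CREATE → UPDATE → DELETE
2. Rule: the events must occur in the exact order CREATE, then UPDATE, then DELETE
3. Check actual order of events for user-service
4. Result: Valid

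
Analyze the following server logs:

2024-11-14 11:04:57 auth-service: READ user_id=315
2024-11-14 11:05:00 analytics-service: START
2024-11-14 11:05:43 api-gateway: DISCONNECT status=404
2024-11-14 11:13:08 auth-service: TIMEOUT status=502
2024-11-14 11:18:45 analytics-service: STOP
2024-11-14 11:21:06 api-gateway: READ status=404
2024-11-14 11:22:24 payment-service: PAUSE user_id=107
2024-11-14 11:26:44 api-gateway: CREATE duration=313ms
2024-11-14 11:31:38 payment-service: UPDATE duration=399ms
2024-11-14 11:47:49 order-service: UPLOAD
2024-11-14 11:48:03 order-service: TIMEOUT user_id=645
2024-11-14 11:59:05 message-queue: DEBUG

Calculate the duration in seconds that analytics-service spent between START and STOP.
825

To calculate state duration:

1. Find START event for analytics-service: 2024-11-14 11:05:00
2. Find STOP event for analytics-service: 2024-11-14 11:18:45
3. Calculate duration: 2024-11-14 11:18:45 - 2024-11-14 11:05:00 = 825 seconds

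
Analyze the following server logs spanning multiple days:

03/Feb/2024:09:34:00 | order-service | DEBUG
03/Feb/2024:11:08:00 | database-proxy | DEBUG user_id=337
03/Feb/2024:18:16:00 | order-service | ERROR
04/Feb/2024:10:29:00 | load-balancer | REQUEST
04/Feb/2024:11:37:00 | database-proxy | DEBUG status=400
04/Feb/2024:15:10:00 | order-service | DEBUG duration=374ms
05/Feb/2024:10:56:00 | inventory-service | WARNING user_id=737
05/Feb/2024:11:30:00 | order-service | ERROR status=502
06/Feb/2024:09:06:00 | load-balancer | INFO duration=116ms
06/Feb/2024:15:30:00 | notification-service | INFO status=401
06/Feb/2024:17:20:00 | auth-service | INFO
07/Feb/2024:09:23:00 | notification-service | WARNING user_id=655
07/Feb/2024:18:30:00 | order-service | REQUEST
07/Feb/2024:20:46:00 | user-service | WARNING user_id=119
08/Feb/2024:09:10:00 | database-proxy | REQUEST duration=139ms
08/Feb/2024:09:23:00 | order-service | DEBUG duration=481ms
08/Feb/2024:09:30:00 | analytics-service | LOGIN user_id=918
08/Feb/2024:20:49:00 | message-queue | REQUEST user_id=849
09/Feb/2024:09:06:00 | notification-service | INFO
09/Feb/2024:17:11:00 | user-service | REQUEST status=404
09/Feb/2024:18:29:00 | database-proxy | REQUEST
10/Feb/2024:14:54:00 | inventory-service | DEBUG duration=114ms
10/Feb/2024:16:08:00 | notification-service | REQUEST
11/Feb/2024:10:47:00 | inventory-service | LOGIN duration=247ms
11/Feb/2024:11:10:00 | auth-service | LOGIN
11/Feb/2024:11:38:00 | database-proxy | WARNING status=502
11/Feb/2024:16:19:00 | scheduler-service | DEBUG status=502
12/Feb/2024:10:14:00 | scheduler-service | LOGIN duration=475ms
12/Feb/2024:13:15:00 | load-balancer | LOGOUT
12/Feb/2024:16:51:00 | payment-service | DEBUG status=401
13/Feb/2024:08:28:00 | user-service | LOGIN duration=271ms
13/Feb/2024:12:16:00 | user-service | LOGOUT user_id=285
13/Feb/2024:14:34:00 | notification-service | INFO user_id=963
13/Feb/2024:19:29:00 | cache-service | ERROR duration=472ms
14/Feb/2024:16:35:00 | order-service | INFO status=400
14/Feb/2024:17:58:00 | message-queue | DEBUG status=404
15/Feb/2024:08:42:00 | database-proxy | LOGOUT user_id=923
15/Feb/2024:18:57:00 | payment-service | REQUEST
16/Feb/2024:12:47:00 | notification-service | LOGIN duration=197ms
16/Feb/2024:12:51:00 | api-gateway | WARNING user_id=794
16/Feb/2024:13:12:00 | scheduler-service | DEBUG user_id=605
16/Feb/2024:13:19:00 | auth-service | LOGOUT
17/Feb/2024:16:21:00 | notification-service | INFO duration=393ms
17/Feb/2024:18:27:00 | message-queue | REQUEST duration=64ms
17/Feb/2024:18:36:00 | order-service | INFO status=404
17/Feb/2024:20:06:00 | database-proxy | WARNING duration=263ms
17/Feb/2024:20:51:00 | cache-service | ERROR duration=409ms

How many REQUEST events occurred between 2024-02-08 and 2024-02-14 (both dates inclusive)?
5

To filter by date range:

1. Date range: 2024-02-08 through 2024-02-14, both dates inclusive
2. Filter for REQUEST events whose date falls in this range
3. Count matching events: 5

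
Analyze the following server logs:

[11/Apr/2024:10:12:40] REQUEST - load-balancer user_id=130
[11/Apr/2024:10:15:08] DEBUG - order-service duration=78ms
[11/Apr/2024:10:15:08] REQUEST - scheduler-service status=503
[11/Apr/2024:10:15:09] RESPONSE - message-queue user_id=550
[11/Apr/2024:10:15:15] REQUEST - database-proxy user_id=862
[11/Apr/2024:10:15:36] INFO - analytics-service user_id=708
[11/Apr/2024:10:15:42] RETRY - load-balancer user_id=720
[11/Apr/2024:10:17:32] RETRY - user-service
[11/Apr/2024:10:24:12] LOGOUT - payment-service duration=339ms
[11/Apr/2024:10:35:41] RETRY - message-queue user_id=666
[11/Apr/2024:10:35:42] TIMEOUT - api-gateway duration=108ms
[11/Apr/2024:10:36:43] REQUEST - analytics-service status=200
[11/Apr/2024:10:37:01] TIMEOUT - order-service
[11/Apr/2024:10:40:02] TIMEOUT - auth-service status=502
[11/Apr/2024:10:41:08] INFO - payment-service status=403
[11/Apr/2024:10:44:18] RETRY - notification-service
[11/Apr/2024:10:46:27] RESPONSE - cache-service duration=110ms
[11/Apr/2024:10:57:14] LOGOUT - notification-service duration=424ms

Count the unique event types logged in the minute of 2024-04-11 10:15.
5

To count unique event types:

1. Filter events in the minute starting at 2024-04-11 10:15
2. Extract event types from matching entries
3. Count unique types: 5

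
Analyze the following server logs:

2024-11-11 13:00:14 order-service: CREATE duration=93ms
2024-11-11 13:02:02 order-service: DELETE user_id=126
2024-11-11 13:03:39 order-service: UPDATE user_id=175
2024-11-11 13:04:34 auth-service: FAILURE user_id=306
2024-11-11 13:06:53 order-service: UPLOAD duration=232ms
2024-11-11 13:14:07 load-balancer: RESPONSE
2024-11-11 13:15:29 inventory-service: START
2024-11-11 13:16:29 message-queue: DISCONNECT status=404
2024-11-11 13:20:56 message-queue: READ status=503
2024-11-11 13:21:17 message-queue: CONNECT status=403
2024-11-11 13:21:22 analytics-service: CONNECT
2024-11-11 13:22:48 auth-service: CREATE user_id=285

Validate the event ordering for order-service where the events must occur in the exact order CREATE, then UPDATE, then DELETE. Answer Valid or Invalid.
Invalid

To validate ordering:

1. Required order: CREATE → UPDATE → DELETE
2. Rule: the events must occur in the exact order CREATE, then UPDATE, then DELETE
3. Check actual order of events for order-service
4. Result: Invalid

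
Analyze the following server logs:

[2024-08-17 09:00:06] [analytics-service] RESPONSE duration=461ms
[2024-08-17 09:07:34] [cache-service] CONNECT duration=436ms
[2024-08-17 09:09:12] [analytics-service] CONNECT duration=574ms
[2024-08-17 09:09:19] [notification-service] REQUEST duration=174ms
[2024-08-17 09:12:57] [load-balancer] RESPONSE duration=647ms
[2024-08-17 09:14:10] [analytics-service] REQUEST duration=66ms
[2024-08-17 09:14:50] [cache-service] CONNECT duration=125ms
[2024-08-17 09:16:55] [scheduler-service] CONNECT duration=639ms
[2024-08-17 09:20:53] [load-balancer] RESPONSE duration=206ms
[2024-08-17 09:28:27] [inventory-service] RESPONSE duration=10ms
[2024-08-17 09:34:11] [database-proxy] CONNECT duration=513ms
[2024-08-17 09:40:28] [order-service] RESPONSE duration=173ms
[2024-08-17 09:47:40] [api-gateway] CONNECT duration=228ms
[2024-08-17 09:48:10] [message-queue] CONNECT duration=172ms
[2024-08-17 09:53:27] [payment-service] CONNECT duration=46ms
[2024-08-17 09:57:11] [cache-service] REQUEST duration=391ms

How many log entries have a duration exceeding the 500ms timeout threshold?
4

To count timeouts:

1. Threshold: 500ms
2. Extract duration from each log entry
3. Count entries where duration > 500
4. Timeout count: 4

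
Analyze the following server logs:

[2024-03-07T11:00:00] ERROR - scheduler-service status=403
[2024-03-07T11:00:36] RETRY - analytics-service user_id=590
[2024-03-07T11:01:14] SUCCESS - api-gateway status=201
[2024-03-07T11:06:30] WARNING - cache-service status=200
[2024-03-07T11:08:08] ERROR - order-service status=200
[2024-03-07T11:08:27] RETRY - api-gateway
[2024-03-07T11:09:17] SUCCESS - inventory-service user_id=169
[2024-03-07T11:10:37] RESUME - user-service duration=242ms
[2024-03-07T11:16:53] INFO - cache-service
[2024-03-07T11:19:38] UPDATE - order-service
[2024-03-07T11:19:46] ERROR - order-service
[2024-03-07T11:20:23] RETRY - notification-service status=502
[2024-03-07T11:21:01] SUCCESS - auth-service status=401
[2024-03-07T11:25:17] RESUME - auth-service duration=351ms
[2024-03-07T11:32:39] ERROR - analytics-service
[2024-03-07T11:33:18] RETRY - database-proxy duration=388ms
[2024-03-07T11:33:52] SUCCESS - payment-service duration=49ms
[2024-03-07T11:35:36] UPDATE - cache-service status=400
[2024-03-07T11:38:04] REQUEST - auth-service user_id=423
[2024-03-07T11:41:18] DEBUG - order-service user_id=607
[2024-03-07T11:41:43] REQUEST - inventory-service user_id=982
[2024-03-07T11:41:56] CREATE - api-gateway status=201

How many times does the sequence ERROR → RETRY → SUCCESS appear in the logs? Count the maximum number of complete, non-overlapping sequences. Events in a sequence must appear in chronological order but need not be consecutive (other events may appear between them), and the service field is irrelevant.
4

To count sequences:

1. Look for pattern: ERROR → RETRY → SUCCESS
2. Greedily scan the log in chronological order, matching each sequence element in turn (ignoring service)
3. Each time the full pattern completes, increment the count and restart matching from the next event
4. Complete non-overlapping sequences found: 4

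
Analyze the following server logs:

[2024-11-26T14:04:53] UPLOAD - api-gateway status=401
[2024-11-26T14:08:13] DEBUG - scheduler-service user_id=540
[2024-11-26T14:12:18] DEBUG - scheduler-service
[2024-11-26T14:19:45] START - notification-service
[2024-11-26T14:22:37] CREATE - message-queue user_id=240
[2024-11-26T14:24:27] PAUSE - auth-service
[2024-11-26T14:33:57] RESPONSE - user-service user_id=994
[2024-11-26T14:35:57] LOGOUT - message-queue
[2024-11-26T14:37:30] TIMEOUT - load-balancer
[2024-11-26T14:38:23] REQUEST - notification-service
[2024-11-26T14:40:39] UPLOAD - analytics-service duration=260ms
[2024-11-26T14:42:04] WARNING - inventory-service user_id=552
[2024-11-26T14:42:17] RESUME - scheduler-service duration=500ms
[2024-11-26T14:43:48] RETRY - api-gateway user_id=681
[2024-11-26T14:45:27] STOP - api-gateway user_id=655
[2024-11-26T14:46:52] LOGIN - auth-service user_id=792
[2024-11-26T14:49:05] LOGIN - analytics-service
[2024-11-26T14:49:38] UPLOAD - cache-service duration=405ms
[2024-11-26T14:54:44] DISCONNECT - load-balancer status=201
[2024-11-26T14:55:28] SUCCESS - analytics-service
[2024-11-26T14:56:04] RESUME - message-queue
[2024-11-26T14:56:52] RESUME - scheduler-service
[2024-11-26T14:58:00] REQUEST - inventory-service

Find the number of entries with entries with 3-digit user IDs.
7

To find matching entries:

1. Pattern to match: entries with 3-digit user IDs
2. Scan each log entry for the pattern
3. Count matches: 7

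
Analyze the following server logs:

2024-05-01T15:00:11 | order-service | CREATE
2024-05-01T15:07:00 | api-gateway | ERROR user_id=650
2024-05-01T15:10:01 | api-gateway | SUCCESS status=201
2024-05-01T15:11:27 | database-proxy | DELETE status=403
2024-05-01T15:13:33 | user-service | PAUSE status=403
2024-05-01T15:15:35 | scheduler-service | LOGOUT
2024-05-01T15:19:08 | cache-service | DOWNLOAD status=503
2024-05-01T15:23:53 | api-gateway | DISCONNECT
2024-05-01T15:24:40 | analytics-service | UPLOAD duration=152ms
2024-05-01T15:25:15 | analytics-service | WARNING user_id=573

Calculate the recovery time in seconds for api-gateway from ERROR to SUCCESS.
181

To calculate recovery time:

1. Find ERROR event for api-gateway: 2024-05-01T15:07:00
2. Find next SUCCESS event for api-gateway: 2024-05-01T15:10:01
3. Recovery time: 2024-05-01T15:10:01 - 2024-05-01T15:07:00 = 181 seconds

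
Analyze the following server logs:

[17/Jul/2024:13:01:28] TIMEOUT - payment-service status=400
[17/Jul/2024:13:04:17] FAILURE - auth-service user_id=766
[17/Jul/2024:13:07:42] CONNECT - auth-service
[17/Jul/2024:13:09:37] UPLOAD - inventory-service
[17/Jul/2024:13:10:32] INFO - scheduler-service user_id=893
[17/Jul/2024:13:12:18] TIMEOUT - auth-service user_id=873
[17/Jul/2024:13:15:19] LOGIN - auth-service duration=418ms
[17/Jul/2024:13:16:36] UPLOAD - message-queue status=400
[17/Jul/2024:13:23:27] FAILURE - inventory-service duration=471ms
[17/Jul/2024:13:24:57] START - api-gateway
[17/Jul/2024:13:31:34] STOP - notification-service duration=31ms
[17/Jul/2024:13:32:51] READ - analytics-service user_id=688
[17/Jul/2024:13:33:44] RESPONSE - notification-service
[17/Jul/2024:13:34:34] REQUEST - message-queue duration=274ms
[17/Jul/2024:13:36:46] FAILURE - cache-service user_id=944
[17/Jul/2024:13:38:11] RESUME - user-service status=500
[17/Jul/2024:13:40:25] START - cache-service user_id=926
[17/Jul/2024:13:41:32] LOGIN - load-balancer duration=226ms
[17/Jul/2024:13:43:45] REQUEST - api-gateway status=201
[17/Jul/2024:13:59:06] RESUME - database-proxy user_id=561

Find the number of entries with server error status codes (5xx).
1

To find matching entries:

1. Pattern to match: server error status codes (5xx)
2. Scan each log entry for the pattern
3. Count matches: 1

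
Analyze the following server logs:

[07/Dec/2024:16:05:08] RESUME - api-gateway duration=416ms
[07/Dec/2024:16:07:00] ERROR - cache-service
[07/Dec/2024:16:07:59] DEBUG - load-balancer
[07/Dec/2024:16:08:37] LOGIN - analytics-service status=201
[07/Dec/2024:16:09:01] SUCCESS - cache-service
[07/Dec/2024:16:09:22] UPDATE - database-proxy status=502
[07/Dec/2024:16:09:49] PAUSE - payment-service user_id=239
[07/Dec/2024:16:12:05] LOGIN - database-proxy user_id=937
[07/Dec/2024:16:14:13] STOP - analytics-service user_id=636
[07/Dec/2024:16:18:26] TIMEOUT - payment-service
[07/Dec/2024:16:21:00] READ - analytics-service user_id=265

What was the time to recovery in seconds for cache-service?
121

To calculate recovery time:

1. Find ERROR event for cache-service: 07/Dec/2024:16:07:00
2. Find next SUCCESS event for cache-service: 07/Dec/2024:16:09:01
3. Recovery time: 07/Dec/2024:16:09:01 - 07/Dec/2024:16:07:00 = 121 seconds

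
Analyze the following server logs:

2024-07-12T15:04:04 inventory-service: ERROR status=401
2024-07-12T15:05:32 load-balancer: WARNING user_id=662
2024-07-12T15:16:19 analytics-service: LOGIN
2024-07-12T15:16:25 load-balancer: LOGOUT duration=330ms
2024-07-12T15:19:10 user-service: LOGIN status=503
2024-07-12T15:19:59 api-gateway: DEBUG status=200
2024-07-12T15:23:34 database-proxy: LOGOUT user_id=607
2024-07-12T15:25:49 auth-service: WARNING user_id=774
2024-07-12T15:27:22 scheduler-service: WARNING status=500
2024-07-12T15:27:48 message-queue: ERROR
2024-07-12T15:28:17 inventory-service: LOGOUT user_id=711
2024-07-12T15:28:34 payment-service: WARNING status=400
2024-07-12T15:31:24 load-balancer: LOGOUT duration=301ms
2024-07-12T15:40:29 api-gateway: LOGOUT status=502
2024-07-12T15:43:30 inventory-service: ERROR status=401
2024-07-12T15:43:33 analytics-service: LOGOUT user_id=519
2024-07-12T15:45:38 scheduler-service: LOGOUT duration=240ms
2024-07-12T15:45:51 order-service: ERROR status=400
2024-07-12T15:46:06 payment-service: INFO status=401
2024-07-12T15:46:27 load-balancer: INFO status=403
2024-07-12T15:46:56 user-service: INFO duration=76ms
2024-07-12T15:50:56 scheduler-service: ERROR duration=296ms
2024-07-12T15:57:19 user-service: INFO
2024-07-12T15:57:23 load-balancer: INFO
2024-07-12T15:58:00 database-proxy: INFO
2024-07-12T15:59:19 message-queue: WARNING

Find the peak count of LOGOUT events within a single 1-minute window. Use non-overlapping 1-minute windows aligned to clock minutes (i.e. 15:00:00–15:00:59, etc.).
1

To find the burst window:

1. Divide the log period into non-overlapping 1-minute windows starting at 15:00
2. Count LOGOUT events in each window
3. Find the window with maximum count
4. Maximum events in a window: 1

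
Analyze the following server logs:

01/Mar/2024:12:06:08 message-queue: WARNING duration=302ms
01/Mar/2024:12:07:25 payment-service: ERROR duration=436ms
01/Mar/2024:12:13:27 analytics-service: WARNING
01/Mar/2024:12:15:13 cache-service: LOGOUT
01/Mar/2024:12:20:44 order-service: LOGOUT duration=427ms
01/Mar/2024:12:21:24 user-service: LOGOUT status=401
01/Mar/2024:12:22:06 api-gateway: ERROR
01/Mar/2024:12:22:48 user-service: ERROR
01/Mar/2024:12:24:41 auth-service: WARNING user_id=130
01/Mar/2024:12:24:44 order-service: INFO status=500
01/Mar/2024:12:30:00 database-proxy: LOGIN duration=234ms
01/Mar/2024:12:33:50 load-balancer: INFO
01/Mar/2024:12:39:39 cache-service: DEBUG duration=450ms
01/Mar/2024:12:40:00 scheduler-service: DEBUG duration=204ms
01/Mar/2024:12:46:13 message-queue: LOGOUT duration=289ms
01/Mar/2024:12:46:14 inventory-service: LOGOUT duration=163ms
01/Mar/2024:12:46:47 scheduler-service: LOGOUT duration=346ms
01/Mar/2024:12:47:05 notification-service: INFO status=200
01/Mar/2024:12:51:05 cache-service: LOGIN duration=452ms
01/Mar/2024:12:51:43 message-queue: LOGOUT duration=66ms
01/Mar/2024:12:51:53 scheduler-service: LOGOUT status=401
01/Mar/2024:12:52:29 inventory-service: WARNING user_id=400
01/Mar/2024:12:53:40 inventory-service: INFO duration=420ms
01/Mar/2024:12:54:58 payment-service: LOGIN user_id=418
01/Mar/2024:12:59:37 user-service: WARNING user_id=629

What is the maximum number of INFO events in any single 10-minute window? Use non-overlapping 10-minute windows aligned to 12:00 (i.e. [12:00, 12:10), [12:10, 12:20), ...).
1

To find the burst window:

1. Divide the log period into non-overlapping 10-minute windows starting at 12:00
2. Count INFO events in each window
3. Find the window with maximum count
4. Maximum events in a window: 1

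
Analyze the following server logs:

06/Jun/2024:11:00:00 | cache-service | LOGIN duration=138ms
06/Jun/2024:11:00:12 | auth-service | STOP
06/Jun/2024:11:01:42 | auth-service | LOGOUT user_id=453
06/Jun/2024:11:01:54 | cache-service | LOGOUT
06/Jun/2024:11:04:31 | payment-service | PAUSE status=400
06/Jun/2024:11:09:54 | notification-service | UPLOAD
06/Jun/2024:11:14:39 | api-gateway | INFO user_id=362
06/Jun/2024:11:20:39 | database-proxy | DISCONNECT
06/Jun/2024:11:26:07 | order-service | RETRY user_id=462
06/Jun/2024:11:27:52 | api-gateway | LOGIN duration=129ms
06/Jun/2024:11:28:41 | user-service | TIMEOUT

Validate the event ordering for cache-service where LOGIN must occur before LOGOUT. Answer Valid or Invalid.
Valid

To validate ordering:

1. Required order: LOGIN → LOGOUT
2. Rule: LOGIN must occur before LOGOUT
3. Check actual order of events for cache-service
4. Result: Valid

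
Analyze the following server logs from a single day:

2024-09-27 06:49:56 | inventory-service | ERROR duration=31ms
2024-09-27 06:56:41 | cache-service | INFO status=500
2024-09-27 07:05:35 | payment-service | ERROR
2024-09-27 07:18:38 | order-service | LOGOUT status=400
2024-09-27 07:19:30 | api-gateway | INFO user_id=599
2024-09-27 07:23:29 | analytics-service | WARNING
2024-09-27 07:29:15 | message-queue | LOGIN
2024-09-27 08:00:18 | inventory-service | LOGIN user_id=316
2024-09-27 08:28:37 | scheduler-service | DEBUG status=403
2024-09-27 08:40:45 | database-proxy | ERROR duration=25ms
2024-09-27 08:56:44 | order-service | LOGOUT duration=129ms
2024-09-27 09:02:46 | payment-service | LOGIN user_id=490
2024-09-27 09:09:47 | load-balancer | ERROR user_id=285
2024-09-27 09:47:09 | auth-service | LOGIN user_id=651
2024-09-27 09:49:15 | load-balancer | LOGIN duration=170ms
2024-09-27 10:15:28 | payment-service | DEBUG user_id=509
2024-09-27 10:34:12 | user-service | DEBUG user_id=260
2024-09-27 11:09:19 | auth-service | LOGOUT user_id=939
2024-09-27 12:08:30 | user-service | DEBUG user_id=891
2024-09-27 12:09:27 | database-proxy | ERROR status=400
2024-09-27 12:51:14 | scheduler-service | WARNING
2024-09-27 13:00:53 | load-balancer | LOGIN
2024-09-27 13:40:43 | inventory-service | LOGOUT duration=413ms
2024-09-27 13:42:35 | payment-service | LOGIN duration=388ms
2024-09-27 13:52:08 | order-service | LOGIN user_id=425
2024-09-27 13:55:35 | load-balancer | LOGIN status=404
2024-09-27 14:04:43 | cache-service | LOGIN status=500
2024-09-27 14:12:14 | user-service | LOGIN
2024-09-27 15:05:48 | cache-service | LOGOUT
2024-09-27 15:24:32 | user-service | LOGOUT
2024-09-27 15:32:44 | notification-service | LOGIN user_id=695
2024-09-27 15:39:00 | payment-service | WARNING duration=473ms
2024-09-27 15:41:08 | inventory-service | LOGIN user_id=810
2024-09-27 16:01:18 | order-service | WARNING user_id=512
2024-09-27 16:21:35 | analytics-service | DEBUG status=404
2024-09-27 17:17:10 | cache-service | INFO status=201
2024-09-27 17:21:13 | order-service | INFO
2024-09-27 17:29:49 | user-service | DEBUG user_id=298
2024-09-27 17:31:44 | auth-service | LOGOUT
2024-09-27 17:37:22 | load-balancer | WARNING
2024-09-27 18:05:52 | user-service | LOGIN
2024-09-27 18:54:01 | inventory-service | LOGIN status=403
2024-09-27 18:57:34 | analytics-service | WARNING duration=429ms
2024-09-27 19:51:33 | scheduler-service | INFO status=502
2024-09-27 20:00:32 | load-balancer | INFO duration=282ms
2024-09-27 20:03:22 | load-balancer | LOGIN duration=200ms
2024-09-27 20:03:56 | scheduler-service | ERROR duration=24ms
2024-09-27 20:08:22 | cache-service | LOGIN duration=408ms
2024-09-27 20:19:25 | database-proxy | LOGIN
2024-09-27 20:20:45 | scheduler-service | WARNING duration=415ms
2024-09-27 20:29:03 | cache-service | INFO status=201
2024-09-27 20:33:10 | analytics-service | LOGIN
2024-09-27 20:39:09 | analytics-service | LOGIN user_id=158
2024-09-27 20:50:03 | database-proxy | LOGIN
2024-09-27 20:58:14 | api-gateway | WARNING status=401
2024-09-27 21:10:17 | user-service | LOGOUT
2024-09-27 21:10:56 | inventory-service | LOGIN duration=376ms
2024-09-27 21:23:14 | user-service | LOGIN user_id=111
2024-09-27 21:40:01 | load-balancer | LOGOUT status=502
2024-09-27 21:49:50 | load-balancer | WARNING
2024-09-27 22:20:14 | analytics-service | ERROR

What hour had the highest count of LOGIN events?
20

To find the peak hour:

1. Group all LOGIN events by hour
2. Count events in each hour
3. Find hour with maximum count
4. Peak hour: 20 (with 6 events)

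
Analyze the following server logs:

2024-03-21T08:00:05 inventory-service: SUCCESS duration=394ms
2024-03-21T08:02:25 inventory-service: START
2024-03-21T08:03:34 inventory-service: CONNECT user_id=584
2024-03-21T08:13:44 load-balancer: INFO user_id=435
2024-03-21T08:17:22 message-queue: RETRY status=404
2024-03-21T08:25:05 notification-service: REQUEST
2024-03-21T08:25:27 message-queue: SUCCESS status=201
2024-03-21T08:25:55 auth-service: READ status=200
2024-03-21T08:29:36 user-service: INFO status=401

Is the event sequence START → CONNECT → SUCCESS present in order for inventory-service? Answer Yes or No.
No

To verify sequence order:

1. Find all events in sequence START → CONNECT → SUCCESS for inventory-service
2. Extract their timestamps
3. Check if timestamps are in ascending order
4. Result: No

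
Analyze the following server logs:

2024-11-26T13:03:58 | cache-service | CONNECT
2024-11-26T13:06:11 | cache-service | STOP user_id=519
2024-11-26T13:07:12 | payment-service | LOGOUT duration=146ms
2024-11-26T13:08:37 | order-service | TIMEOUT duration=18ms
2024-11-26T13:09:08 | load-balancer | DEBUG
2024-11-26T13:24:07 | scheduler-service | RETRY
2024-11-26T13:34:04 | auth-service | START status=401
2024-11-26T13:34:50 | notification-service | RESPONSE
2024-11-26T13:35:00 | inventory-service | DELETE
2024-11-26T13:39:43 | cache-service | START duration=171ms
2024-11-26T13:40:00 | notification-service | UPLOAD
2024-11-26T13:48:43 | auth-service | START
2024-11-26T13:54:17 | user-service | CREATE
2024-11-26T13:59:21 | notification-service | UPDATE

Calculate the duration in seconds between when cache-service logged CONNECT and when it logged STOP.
133

To find the time between events:

1. Locate the first CONNECT event for cache-service: 2024-11-26T13:03:58
2. Locate the first STOP event for cache-service: 2024-11-26T13:06:11
3. Calculate the difference: 2024-11-26T13:06:11 - 2024-11-26T13:03:58 = 133 seconds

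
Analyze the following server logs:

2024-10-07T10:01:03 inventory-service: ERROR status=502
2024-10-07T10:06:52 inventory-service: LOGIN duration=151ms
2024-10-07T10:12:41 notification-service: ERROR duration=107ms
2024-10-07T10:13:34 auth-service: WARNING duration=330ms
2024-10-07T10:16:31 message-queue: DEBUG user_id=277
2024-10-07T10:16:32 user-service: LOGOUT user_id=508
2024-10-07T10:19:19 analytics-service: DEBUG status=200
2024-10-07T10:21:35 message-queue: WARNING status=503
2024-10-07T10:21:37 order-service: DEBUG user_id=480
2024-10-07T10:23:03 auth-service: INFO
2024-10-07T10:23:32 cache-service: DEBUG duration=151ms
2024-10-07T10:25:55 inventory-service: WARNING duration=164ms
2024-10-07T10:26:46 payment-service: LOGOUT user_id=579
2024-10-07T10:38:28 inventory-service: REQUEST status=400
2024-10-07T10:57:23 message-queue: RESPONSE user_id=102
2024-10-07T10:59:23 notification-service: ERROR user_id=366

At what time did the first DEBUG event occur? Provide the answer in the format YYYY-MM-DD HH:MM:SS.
2024-10-07 10:16:31

To find the first event:

1. Filter for all DEBUG events
2. Sort by timestamp
3. Select the first one
4. Timestamp: 2024-10-07 10:16:31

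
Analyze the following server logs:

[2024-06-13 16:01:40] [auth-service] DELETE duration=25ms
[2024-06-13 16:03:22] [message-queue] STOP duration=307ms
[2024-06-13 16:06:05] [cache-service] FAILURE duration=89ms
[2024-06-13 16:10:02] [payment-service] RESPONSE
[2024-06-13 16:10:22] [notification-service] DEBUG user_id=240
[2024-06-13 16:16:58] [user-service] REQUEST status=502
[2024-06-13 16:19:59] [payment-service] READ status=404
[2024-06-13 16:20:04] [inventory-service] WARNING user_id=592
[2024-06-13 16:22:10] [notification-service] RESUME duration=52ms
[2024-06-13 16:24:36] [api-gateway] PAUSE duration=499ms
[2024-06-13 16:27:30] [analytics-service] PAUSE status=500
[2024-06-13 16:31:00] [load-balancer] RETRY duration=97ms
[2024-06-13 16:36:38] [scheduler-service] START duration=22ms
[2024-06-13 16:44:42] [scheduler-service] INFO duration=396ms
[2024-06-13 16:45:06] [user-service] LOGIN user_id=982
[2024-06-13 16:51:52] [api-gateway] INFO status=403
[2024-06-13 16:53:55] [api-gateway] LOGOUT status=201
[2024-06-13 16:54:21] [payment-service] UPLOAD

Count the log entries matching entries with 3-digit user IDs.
3

To find matching entries:

1. Pattern to match: entries with 3-digit user IDs
2. Scan each log entry for the pattern
3. Count matches: 3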